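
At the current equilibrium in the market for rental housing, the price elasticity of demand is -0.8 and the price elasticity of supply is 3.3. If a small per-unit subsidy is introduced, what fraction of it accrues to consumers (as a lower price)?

For a small subsidy around the equilibrium, the benefit split depends on the relative slopes, which at a point are proportional to the elasticities.
Buyer share = εs/(εs + |εd|) = 3.3/(3.3 + 0.8) = 33/41; seller share = |εd|/(εs + |εd|) = 8/41.

Consumer share = 33/41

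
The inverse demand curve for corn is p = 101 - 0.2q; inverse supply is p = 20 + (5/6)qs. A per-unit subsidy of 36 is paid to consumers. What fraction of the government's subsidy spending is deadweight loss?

Pre-subsidy: 101 - 0.2q = 20 + (5/6)q gives q* = 2430/31 and p* = 2645/31.
With the rebate, buyers effectively pay pb = ps − 36, where ps is the price sellers receive.
On the curves, pb = 101 - 0.2q and ps = 20 + (5/6)q; the wedge ps − pb = 36 gives 20 + (5/6)q − (101 - 0.2q) = 36, so q' = 3510/31.
Then pb = 101 − 0.2·(3510/31) = 2429/31 and ps = 20 + (5/6)·(3510/31) = 3545/31.
ΔCS = ½(2430/31 + 3510/31)(2645/31 − 2429/31) = 641520/961; ΔPS = ½(2430/31 + 3510/31)(3545/31 − 2645/31) = 2673000/961.
Government spending = 36 × 3510/31 = 126360/31.
DWL = ½ × 36 × (3510/31 − 2430/31) = 19440/31; fraction = (19440/31) / (126360/31) = 2/13.

DWL / government spending = 2/13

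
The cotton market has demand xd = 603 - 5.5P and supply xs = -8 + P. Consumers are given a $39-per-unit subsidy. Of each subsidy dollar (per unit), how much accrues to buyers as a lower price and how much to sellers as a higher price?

Buyers gain $6 per unit; sellers gain $33 per unit

Pre-subsidy: 603 - 5.5P = -8 + P gives P* = 94, x* = 86.
With the rebate, buyers effectively pay Pb = Ps − 39, where Ps is the price sellers receive.
Demand in terms of Ps becomes xd = 603 − 5.5(Ps − 39) = 817.5 - 5.5Ps. Setting this equal to supply: 817.5 - 5.5Ps = -8 + Ps, so Ps = 127.
Buyers pay Pb = 127 − 39 = 88; x' = -8 + 1·127 = 119.
Buyers' price falls by P* − Pb = 94 − 88 = 6; sellers' price rises by Ps − P* = 127 − 94 = 33.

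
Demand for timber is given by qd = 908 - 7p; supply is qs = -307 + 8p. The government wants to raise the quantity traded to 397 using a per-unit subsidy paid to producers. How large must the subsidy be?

Required subsidy s = 15 per unit

At q = 397, invert demand for the buyer price: pb = (908 − 397)/7 = 73; invert supply for the seller price: ps = (397 − (-307))/8 = 88.
The subsidy must fill the gap: s = ps − pb = 88 − 73 = 15.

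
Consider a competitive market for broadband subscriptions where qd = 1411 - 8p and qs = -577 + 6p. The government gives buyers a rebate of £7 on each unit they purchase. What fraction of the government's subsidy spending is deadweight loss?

DWL / government spending = 12/299

Pre-subsidy: 1411 - 8p = -577 + 6p gives p* = 142, q* = 275.
With the rebate, buyers effectively pay pb = ps − 7, where ps is the price sellers receive.
Demand in terms of ps becomes qd = 1411 − 8(ps − 7) = 1467 - 8ps. Setting this equal to supply: 1467 - 8ps = -577 + 6ps, so ps = 146.
Buyers pay pb = 146 − 7 = 139; q' = -577 + 6·146 = 299.
ΔCS = ½(275 + 299)(142 − 139) = 861; ΔPS = ½(275 + 299)(146 − 142) = 1148.
Government spending = 7 × 299 = 2093.
DWL = ½ × 7 × (299 − 275) = 84; fraction = 84 / 2093 = 12/299.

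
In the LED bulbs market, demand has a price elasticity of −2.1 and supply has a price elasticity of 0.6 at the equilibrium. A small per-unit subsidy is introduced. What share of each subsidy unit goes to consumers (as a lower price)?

For a small subsidy around the equilibrium, the benefit split depends on the relative slopes, which at a point are proportional to the elasticities.
Buyer share = εs/(εs + |εd|) = 0.6/(0.6 + 2.1) = 2/9; seller share = |εd|/(εs + |εd|) = 7/9.

Consumer share = 2/9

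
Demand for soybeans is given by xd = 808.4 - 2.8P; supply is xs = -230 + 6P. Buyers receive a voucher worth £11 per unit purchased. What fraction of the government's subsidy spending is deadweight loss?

DWL / government spending = 21/998

Pre-subsidy: 808.4 - 2.8P = -230 + 6P gives P* = 118, x* = 478.
With the rebate, buyers effectively pay Pb = Ps − 11, where Ps is the price sellers receive.
Demand in terms of Ps becomes xd = 808.4 − 2.8(Ps − 11) = 839.2 - 2.8Ps. Setting this equal to supply: 839.2 - 2.8Ps = -230 + 6Ps, so Ps = 121.5.
Buyers pay Pb = 121.5 − 11 = 110.5; x' = -230 + 6·121.5 = 499.
ΔCS = ½(478 + 499)(118 − 110.5) = 3663.75; ΔPS = ½(478 + 499)(121.5 − 118) = 1709.75.
Government spending = 11 × 499 = 5489.
DWL = ½ × 11 × (499 − 478) = 115.5; fraction = 115.5 / 5489 = 21/998.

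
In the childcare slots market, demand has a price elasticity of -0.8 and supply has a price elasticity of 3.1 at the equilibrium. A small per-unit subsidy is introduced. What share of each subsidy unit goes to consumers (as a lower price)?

Consumer share = 31/39

For a small subsidy around the equilibrium, the benefit split depends on the relative slopes, which at a point are proportional to the elasticities.
Buyer share = εs/(εs + |εd|) = 3.1/(3.1 + 0.8) = 31/39; seller share = |εd|/(εs + |εd|) = 8/39.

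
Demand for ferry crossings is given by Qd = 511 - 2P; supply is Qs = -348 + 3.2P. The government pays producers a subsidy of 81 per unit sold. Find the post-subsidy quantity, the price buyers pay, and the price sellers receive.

Pre-subsidy: 511 - 2P = -348 + 3.2P gives P* = 4295/26, Q* = 2348/13.
With the subsidy, sellers receive Ps = Pb + 81 for each unit, where Pb is the price buyers pay.
Supply in terms of Pb becomes Qs = -348 + 3.2(Pb + 81) = -88.8 + 3.2Pb. Setting this equal to demand: 511 - 2Pb = -88.8 + 3.2Pb, so Pb = 2999/26.
Sellers receive Ps = 2999/26 + 81 = 5105/26; Q' = 511 − 2·(2999/26) = 3644/13.

Q' = 3644/13; buyers pay 2999/26; sellers receive 5105/26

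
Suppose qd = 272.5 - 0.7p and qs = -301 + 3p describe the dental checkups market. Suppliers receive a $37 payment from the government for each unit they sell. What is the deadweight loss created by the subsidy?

Pre-subsidy: 272.5 - 0.7p = -301 + 3p gives p* = 155, q* = 164.
With the subsidy, sellers receive ps = pb + 37 for each unit, where pb is the price buyers pay.
Supply in terms of pb becomes qs = -301 + 3(pb + 37) = -190 + 3pb. Setting this equal to demand: 272.5 - 0.7pb = -190 + 3pb, so pb = 125.
Sellers receive ps = 125 + 37 = 162; q' = 272.5 − 0.7·125 = 185.
The subsidy expands output by 185 − 164 = 21 past the efficient level; on those units the gap between marginal cost and willingness to pay runs from 0 up to 37.
DWL = ½ × 37 × 21 = 388.5.

Deadweight loss = $388.5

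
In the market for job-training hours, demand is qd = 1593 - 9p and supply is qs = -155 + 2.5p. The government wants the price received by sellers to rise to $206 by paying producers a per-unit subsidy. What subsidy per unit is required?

Required subsidy s = $69 per unit

At a seller price of 206, quantity supplied is -155 + 2.5·206 = 360.
Buyers absorb 360 only when they pay pb with 1593 − 9·pb = 360, i.e. pb = 137.
s = ps − pb = 206 − 137 = 69.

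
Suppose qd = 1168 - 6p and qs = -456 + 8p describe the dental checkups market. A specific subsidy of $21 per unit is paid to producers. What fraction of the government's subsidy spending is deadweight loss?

Pre-subsidy: 1168 - 6p = -456 + 8p gives p* = 116, q* = 472.
With the subsidy, sellers receive ps = pb + 21 for each unit, where pb is the price buyers pay.
Supply in terms of pb becomes qs = -456 + 8(pb + 21) = -288 + 8pb. Setting this equal to demand: 1168 - 6pb = -288 + 8pb, so pb = 104.
Sellers receive ps = 104 + 21 = 125; q' = 1168 − 6·104 = 544.
ΔCS = ½(472 + 544)(116 − 104) = 6096; ΔPS = ½(472 + 544)(125 − 116) = 4572.
Government spending = 21 × 544 = 11424.
DWL = ½ × 21 × (544 − 472) = 756; fraction = 756 / 11424 = 9/136.

DWL / government spending = 9/136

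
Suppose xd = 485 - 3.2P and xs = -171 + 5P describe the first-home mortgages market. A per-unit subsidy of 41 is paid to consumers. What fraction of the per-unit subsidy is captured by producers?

Producer share = 16/41

Pre-subsidy: 485 - 3.2P = -171 + 5P gives P* = 80, x* = 229.
With the rebate, buyers effectively pay Pb = Ps − 41, where Ps is the price sellers receive.
Demand in terms of Ps becomes xd = 485 − 3.2(Ps − 41) = 616.2 - 3.2Ps. Setting this equal to supply: 616.2 - 3.2Ps = -171 + 5Ps, so Ps = 96.
Buyers pay Pb = 96 − 41 = 55; x' = -171 + 5·96 = 309.
Buyers' price falls by P* − Pb = 80 − 55 = 25; sellers' price rises by Ps − P* = 96 − 80 = 16.
So producers capture 16/41 = 16/41 of each unit of subsidy.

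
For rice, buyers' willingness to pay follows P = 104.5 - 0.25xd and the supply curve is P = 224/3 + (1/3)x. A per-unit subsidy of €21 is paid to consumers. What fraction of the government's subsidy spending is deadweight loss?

DWL / government spending = 63/305

Pre-subsidy: 104.5 - 0.25x = 224/3 + (1/3)x gives x* = 358/7 and P* = 642/7.
With the rebate, buyers effectively pay Pb = Ps − 21, where Ps is the price sellers receive.
On the curves, Pb = 104.5 - 0.25x and Ps = 224/3 + (1/3)x; the wedge Ps − Pb = 21 gives 224/3 + (1/3)x − (104.5 - 0.25x) = 21, so x' = 610/7.
Then Pb = 104.5 − 0.25·(610/7) = 579/7 and Ps = 224/3 + (1/3)·(610/7) = 726/7.
ΔCS = ½(358/7 + 610/7)(642/7 − 579/7) = 4356/7; ΔPS = ½(358/7 + 610/7)(726/7 − 642/7) = 5808/7.
Government spending = 21 × 610/7 = 1830.
DWL = ½ × 21 × (610/7 − 358/7) = 378; fraction = 378 / 1830 = 63/305.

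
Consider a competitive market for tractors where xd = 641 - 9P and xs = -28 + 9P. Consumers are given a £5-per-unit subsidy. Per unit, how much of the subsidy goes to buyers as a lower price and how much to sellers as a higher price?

Pre-subsidy: 641 - 9P = -28 + 9P gives P* = 223/6, x* = 306.5.
With the rebate, buyers effectively pay Pb = Ps − 5, where Ps is the price sellers receive.
Demand in terms of Ps becomes xd = 641 − 9(Ps − 5) = 686 - 9Ps. Setting this equal to supply: 686 - 9Ps = -28 + 9Ps, so Ps = 119/3.
Buyers pay Pb = 119/3 − 5 = 104/3; x' = -28 + 9·(119/3) = 329.
Buyers' price falls by P* − Pb = 223/6 − 104/3 = 2.5; sellers' price rises by Ps − P* = 119/3 − 223/6 = 2.5.

Buyers gain £2.5 per unit; sellers gain £2.5 per unit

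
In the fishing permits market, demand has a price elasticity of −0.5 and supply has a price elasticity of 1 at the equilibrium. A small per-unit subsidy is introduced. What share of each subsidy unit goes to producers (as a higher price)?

Producer share = 1/3

For a small subsidy around the equilibrium, the benefit split depends on the relative slopes, which at a point are proportional to the elasticities.
Buyer share = εs/(εs + |εd|) = 1/(1 + 0.5) = 2/3; seller share = |εd|/(εs + |εd|) = 1/3.
So producers capture 1/3 of the subsidy.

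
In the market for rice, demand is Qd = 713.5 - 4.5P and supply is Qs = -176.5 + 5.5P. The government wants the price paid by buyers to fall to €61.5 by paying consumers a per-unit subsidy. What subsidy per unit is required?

At a buyer price of 61.5, quantity demanded is 713.5 − 4.5·61.5 = 436.75.
Sellers supply 436.75 only when they receive Ps with -176.5 + 5.5·Ps = 436.75, i.e. Ps = 111.5.
s = Ps − Pb = 111.5 − 61.5 = 50.

Required subsidy s = €50 per unit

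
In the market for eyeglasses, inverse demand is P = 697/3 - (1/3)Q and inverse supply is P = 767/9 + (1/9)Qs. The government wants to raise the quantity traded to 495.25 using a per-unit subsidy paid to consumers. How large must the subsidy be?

At Q = 495.25, from the demand curve buyers pay Pb = 697/3 − (1/3)·495.25 = 67.25; from the supply curve sellers need Ps = 767/9 + (1/9)·495.25 = 140.25.
The subsidy must fill the gap: s = Ps − Pb = 140.25 − 67.25 = 73.

Required subsidy s = 73 per unit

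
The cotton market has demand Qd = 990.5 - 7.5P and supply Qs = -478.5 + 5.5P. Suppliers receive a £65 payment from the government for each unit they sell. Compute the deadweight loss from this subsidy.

Deadweight loss = £6703.125

Pre-subsidy: 990.5 - 7.5P = -478.5 + 5.5P gives P* = 113, Q* = 143.
With the subsidy, sellers receive Ps = Pb + 65 for each unit, where Pb is the price buyers pay.
Supply in terms of Pb becomes Qs = -478.5 + 5.5(Pb + 65) = -121 + 5.5Pb. Setting this equal to demand: 990.5 - 7.5Pb = -121 + 5.5Pb, so Pb = 85.5.
Sellers receive Ps = 85.5 + 65 = 150.5; Q' = 990.5 − 7.5·85.5 = 349.25.
The subsidy expands output by 349.25 − 143 = 206.25 past the efficient level; on those units the gap between marginal cost and willingness to pay runs from 0 up to 65.
DWL = ½ × 65 × 206.25 = 6703.125.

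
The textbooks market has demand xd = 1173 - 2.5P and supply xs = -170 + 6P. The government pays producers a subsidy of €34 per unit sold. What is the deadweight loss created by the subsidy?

Pre-subsidy: 1173 - 2.5P = -170 + 6P gives P* = 158, x* = 778.
With the subsidy, sellers receive Ps = Pb + 34 for each unit, where Pb is the price buyers pay.
Supply in terms of Pb becomes xs = -170 + 6(Pb + 34) = 34 + 6Pb. Setting this equal to demand: 1173 - 2.5Pb = 34 + 6Pb, so Pb = 134.
Sellers receive Ps = 134 + 34 = 168; x' = 1173 − 2.5·134 = 838.
The subsidy expands output by 838 − 778 = 60 past the efficient level; on those units the gap between marginal cost and willingness to pay runs from 0 up to 34.
DWL = ½ × 34 × 60 = 1020.

Deadweight loss = €1020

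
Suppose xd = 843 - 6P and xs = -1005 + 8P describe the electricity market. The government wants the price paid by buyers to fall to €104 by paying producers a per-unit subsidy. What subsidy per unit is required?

Required subsidy s = €49 per unit

At a buyer price of 104, quantity demanded is 843 − 6·104 = 219.
Sellers supply 219 only when they receive Ps with -1005 + 8·Ps = 219, i.e. Ps = 153.
s = Ps − Pb = 153 − 104 = 49.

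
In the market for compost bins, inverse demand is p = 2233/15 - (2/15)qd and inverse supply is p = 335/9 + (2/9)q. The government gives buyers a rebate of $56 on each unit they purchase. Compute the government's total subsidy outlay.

Pre-subsidy: 2233/15 - (2/15)q = 335/9 + (2/9)q gives q* = 314 and p* = 107.
With the rebate, buyers effectively pay pb = ps − 56, where ps is the price sellers receive.
On the curves, pb = 2233/15 - (2/15)q and ps = 335/9 + (2/9)q; the wedge ps − pb = 56 gives 335/9 + (2/9)q − (2233/15 - (2/15)q) = 56, so q' = 471.5.
Then pb = 2233/15 − (2/15)·471.5 = 86 and ps = 335/9 + (2/9)·471.5 = 142.
Government outlay = subsidy × quantity = 56 × 471.5 = 26404.

Government cost = $26404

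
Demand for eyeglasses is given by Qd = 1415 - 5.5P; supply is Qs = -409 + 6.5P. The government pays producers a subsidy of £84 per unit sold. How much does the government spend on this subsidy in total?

Government cost = £69657

Pre-subsidy: 1415 - 5.5P = -409 + 6.5P gives P* = 152, Q* = 579.
With the subsidy, sellers receive Ps = Pb + 84 for each unit, where Pb is the price buyers pay.
Supply in terms of Pb becomes Qs = -409 + 6.5(Pb + 84) = 137 + 6.5Pb. Setting this equal to demand: 1415 - 5.5Pb = 137 + 6.5Pb, so Pb = 106.5.
Sellers receive Ps = 106.5 + 84 = 190.5; Q' = 1415 − 5.5·106.5 = 829.25.
Government outlay = subsidy × quantity = 84 × 829.25 = 69657.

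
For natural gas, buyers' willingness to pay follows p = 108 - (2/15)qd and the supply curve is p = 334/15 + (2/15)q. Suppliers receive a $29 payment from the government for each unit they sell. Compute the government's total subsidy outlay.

Pre-subsidy: 108 - (2/15)q = 334/15 + (2/15)q gives q* = 321.5 and p* = 977/15.
With the subsidy, sellers receive ps = pb + 29 for each unit, where pb is the price buyers pay.
On the curves, pb = 108 - (2/15)q and ps = 334/15 + (2/15)q; the wedge ps − pb = 29 gives 334/15 + (2/15)q − (108 - (2/15)q) = 29, so q' = 430.25.
Then pb = 108 − (2/15)·430.25 = 1519/30 and ps = 334/15 + (2/15)·430.25 = 2389/30.
Government outlay = subsidy × quantity = 29 × 430.25 = 12477.25.

Government cost = $12477.25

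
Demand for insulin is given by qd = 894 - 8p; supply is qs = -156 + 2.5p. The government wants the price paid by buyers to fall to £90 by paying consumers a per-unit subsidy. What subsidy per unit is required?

At a buyer price of 90, quantity demanded is 894 − 8·90 = 174.
Sellers supply 174 only when they receive ps with -156 + 2.5·ps = 174, i.e. ps = 132.
s = ps − pb = 132 − 90 = 42.

Required subsidy s = £42 per unit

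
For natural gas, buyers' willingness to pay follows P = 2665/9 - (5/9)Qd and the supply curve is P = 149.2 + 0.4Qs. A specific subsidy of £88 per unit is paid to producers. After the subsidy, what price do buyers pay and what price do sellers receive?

Buyers pay 6860/43; sellers receive 10644/43

Pre-subsidy: 2665/9 - (5/9)Q = 149.2 + 0.4Q gives Q* = 6611/43 and P* = 9060/43.
With the subsidy, sellers receive Ps = Pb + 88 for each unit, where Pb is the price buyers pay.
On the curves, Pb = 2665/9 - (5/9)Q and Ps = 149.2 + 0.4Q; the wedge Ps − Pb = 88 gives 149.2 + 0.4Q − (2665/9 - (5/9)Q) = 88, so Q' = 10571/43.
Then Pb = 2665/9 − (5/9)·(10571/43) = 6860/43 and Ps = 149.2 + 0.4·(10571/43) = 10644/43.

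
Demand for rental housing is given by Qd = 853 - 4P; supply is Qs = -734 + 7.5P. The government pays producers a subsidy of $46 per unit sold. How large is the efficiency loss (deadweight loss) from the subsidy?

Pre-subsidy: 853 - 4P = -734 + 7.5P gives P* = 138, Q* = 301.
With the subsidy, sellers receive Ps = Pb + 46 for each unit, where Pb is the price buyers pay.
Supply in terms of Pb becomes Qs = -734 + 7.5(Pb + 46) = -389 + 7.5Pb. Setting this equal to demand: 853 - 4Pb = -389 + 7.5Pb, so Pb = 108.
Sellers receive Ps = 108 + 46 = 154; Q' = 853 − 4·108 = 421.
The subsidy expands output by 421 − 301 = 120 past the efficient level; on those units the gap between marginal cost and willingness to pay runs from 0 up to 46.
DWL = ½ × 46 × 120 = 2760.

Deadweight loss = $2760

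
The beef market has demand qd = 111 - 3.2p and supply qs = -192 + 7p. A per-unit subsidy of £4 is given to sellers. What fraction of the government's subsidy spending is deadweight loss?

Pre-subsidy: 111 - 3.2p = -192 + 7p gives p* = 505/17, q* = 271/17.
With the subsidy, sellers receive ps = pb + 4 for each unit, where pb is the price buyers pay.
Supply in terms of pb becomes qs = -192 + 7(pb + 4) = -164 + 7pb. Setting this equal to demand: 111 - 3.2pb = -164 + 7pb, so pb = 1375/51.
Sellers receive ps = 1375/51 + 4 = 1579/51; q' = 111 − 3.2·(1375/51) = 1261/51.
ΔCS = ½(271/17 + 1261/51)(505/17 − 1375/51) = 8540/153; ΔPS = ½(271/17 + 1261/51)(1579/51 − 505/17) = 3904/153.
Government spending = 4 × 1261/51 = 5044/51.
DWL = ½ × 4 × (1261/51 − 271/17) = 896/51; fraction = (896/51) / (5044/51) = 224/1261.

DWL / government spending = 224/1261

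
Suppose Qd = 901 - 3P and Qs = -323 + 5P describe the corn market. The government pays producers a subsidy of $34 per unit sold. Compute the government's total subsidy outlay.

Pre-subsidy: 901 - 3P = -323 + 5P gives P* = 153, Q* = 442.
With the subsidy, sellers receive Ps = Pb + 34 for each unit, where Pb is the price buyers pay.
Supply in terms of Pb becomes Qs = -323 + 5(Pb + 34) = -153 + 5Pb. Setting this equal to demand: 901 - 3Pb = -153 + 5Pb, so Pb = 131.75.
Sellers receive Ps = 131.75 + 34 = 165.75; Q' = 901 − 3·131.75 = 505.75.
Government outlay = subsidy × quantity = 34 × 505.75 = 17195.5.

Government cost = $17195.5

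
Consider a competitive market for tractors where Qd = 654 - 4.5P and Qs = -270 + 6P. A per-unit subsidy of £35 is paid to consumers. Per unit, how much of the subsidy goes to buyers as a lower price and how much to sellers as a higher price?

Buyers gain £20 per unit; sellers gain £15 per unit

Pre-subsidy: 654 - 4.5P = -270 + 6P gives P* = 88, Q* = 258.
With the rebate, buyers effectively pay Pb = Ps − 35, where Ps is the price sellers receive.
Demand in terms of Ps becomes Qd = 654 − 4.5(Ps − 35) = 811.5 - 4.5Ps. Setting this equal to supply: 811.5 - 4.5Ps = -270 + 6Ps, so Ps = 103.
Buyers pay Pb = 103 − 35 = 68; Q' = -270 + 6·103 = 348.
Buyers' price falls by P* − Pb = 88 − 68 = 20; sellers' price rises by Ps − P* = 103 − 88 = 15.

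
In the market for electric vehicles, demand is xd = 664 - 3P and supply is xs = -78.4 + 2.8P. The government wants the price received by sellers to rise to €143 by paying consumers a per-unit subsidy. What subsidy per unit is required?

At a seller price of 143, quantity supplied is -78.4 + 2.8·143 = 322.
Buyers absorb 322 only when they pay Pb with 664 − 3·Pb = 322, i.e. Pb = 114.
s = Ps − Pb = 143 − 114 = 29.

Required subsidy s = €29 per unit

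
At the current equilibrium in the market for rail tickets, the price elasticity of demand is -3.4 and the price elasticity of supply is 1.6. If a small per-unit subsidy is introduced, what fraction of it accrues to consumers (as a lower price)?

For a small subsidy around the equilibrium, the benefit split depends on the relative slopes, which at a point are proportional to the elasticities.
Buyer share = εs/(εs + |εd|) = 1.6/(1.6 + 3.4) = 0.32; seller share = |εd|/(εs + |εd|) = 0.68.

Consumer share = 0.32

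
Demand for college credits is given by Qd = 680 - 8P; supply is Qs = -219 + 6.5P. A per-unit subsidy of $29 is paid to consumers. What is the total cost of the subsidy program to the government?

Government cost = $8352

Pre-subsidy: 680 - 8P = -219 + 6.5P gives P* = 62, Q* = 184.
With the rebate, buyers effectively pay Pb = Ps − 29, where Ps is the price sellers receive.
Demand in terms of Ps becomes Qd = 680 − 8(Ps − 29) = 912 - 8Ps. Setting this equal to supply: 912 - 8Ps = -219 + 6.5Ps, so Ps = 78.
Buyers pay Pb = 78 − 29 = 49; Q' = -219 + 6.5·78 = 288.
Government outlay = subsidy × quantity = 29 × 288 = 8352.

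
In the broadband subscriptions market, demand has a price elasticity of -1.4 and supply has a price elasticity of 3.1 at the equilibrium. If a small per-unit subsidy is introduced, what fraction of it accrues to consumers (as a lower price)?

For a small subsidy around the equilibrium, the benefit split depends on the relative slopes, which at a point are proportional to the elasticities.
Buyer share = εs/(εs + |εd|) = 3.1/(3.1 + 1.4) = 31/45; seller share = |εd|/(εs + |εd|) = 14/45.

Consumer share = 31/45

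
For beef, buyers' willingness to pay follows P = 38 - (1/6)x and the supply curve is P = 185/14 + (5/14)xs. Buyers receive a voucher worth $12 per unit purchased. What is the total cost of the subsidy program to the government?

Government cost = 9270/11

Pre-subsidy: 38 - (1/6)x = 185/14 + (5/14)x gives x* = 1041/22 and P* = 1325/44.
With the rebate, buyers effectively pay Pb = Ps − 12, where Ps is the price sellers receive.
On the curves, Pb = 38 - (1/6)x and Ps = 185/14 + (5/14)x; the wedge Ps − Pb = 12 gives 185/14 + (5/14)x − (38 - (1/6)x) = 12, so x' = 1545/22.
Then Pb = 38 − (1/6)·(1545/22) = 1157/44 and Ps = 185/14 + (5/14)·(1545/22) = 1685/44.
Government outlay = subsidy × quantity = 12 × 1545/22 = 9270/11.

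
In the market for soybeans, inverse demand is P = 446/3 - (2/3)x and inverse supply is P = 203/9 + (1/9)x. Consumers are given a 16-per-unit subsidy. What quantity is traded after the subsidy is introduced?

Pre-subsidy: 446/3 - (2/3)x = 203/9 + (1/9)x gives x* = 1135/7 and P* = 284/7.
With the rebate, buyers effectively pay Pb = Ps − 16, where Ps is the price sellers receive.
On the curves, Pb = 446/3 - (2/3)x and Ps = 203/9 + (1/9)x; the wedge Ps − Pb = 16 gives 203/9 + (1/9)x − (446/3 - (2/3)x) = 16, so x' = 1279/7.
Then Pb = 446/3 − (2/3)·(1279/7) = 188/7 and Ps = 203/9 + (1/9)·(1279/7) = 300/7.

x' = 1279/7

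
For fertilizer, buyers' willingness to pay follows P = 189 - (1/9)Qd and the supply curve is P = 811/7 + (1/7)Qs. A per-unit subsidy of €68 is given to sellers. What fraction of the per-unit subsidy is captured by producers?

Producer share = 0.5625

Pre-subsidy: 189 - (1/9)Q = 811/7 + (1/7)Q gives Q* = 288 and P* = 157.
With the subsidy, sellers receive Ps = Pb + 68 for each unit, where Pb is the price buyers pay.
On the curves, Pb = 189 - (1/9)Q and Ps = 811/7 + (1/7)Q; the wedge Ps − Pb = 68 gives 811/7 + (1/7)Q − (189 - (1/9)Q) = 68, so Q' = 555.75.
Then Pb = 189 − (1/9)·555.75 = 127.25 and Ps = 811/7 + (1/7)·555.75 = 195.25.
Buyers' price falls by P* − Pb = 157 − 127.25 = 29.75; sellers' price rises by Ps − P* = 195.25 − 157 = 38.25.
So producers capture 38.25/68 = 0.5625 of each unit of subsidy.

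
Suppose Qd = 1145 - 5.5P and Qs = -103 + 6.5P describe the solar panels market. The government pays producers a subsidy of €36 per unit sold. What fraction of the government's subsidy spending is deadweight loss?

DWL / government spending = 143/1814

Pre-subsidy: 1145 - 5.5P = -103 + 6.5P gives P* = 104, Q* = 573.
With the subsidy, sellers receive Ps = Pb + 36 for each unit, where Pb is the price buyers pay.
Supply in terms of Pb becomes Qs = -103 + 6.5(Pb + 36) = 131 + 6.5Pb. Setting this equal to demand: 1145 - 5.5Pb = 131 + 6.5Pb, so Pb = 84.5.
Sellers receive Ps = 84.5 + 36 = 120.5; Q' = 1145 − 5.5·84.5 = 680.25.
ΔCS = ½(573 + 680.25)(104 − 84.5) = 12219.1875; ΔPS = ½(573 + 680.25)(120.5 − 104) = 10339.3125.
Government spending = 36 × 680.25 = 24489.
DWL = ½ × 36 × (680.25 − 573) = 1930.5; fraction = 1930.5 / 24489 = 143/1814.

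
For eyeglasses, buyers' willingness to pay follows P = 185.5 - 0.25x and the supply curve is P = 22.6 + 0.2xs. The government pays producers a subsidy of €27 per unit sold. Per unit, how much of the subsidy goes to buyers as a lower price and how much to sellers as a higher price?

Pre-subsidy: 185.5 - 0.25x = 22.6 + 0.2x gives x* = 362 and P* = 95.
With the subsidy, sellers receive Ps = Pb + 27 for each unit, where Pb is the price buyers pay.
On the curves, Pb = 185.5 - 0.25x and Ps = 22.6 + 0.2x; the wedge Ps − Pb = 27 gives 22.6 + 0.2x − (185.5 - 0.25x) = 27, so x' = 422.
Then Pb = 185.5 − 0.25·422 = 80 and Ps = 22.6 + 0.2·422 = 107.
Buyers' price falls by P* − Pb = 95 − 80 = 15; sellers' price rises by Ps − P* = 107 − 95 = 12.

Buyers gain €15 per unit; sellers gain €12 per unit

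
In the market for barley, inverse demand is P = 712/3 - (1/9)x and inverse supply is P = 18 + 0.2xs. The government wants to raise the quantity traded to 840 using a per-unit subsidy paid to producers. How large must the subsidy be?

At x = 840, from the demand curve buyers pay Pb = 712/3 − (1/9)·840 = 144; from the supply curve sellers need Ps = 18 + 0.2·840 = 186.
The subsidy must fill the gap: s = Ps − Pb = 186 − 144 = 42.

Required subsidy s = 42 per unit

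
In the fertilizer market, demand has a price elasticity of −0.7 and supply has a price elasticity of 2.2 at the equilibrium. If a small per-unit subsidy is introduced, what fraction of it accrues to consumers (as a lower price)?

Consumer share = 22/29

For a small subsidy around the equilibrium, the benefit split depends on the relative slopes, which at a point are proportional to the elasticities.
Buyer share = εs/(εs + |εd|) = 2.2/(2.2 + 0.7) = 22/29; seller share = |εd|/(εs + |εd|) = 7/29.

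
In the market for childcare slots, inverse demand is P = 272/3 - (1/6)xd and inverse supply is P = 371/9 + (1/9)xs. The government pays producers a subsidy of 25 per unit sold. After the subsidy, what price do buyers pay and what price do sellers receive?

Pre-subsidy: 272/3 - (1/6)x = 371/9 + (1/9)x gives x* = 178 and P* = 61.
With the subsidy, sellers receive Ps = Pb + 25 for each unit, where Pb is the price buyers pay.
On the curves, Pb = 272/3 - (1/6)x and Ps = 371/9 + (1/9)x; the wedge Ps − Pb = 25 gives 371/9 + (1/9)x − (272/3 - (1/6)x) = 25, so x' = 268.
Then Pb = 272/3 − (1/6)·268 = 46 and Ps = 371/9 + (1/9)·268 = 71.

Buyers pay 46; sellers receive 71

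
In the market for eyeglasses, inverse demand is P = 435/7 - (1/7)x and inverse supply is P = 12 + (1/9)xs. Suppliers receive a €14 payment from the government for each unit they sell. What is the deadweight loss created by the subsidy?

Deadweight loss = €385.875

Pre-subsidy: 435/7 - (1/7)x = 12 + (1/9)x gives x* = 197.4375 and P* = 33.9375.
With the subsidy, sellers receive Ps = Pb + 14 for each unit, where Pb is the price buyers pay.
On the curves, Pb = 435/7 - (1/7)x and Ps = 12 + (1/9)x; the wedge Ps − Pb = 14 gives 12 + (1/9)x − (435/7 - (1/7)x) = 14, so x' = 252.5625.
Then Pb = 435/7 − (1/7)·252.5625 = 26.0625 and Ps = 12 + (1/9)·252.5625 = 40.0625.
The subsidy expands output by 252.5625 − 197.4375 = 55.125 past the efficient level; on those units the gap between marginal cost and willingness to pay runs from 0 up to 14.
DWL = ½ × 14 × 55.125 = 385.875.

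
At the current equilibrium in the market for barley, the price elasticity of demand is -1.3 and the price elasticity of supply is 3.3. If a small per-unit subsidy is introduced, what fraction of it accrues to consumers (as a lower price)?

Consumer share = 33/46

For a small subsidy around the equilibrium, the benefit split depends on the relative slopes, which at a point are proportional to the elasticities.
Buyer share = εs/(εs + |εd|) = 3.3/(3.3 + 1.3) = 33/46; seller share = |εd|/(εs + |εd|) = 13/46.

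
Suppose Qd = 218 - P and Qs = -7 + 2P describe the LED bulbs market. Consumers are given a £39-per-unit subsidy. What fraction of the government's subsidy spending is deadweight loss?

Pre-subsidy: 218 - P = -7 + 2P gives P* = 75, Q* = 143.
With the rebate, buyers effectively pay Pb = Ps − 39, where Ps is the price sellers receive.
Demand in terms of Ps becomes Qd = 218 − 1(Ps − 39) = 257 - Ps. Setting this equal to supply: 257 - Ps = -7 + 2Ps, so Ps = 88.
Buyers pay Pb = 88 − 39 = 49; Q' = -7 + 2·88 = 169.
ΔCS = ½(143 + 169)(75 − 49) = 4056; ΔPS = ½(143 + 169)(88 − 75) = 2028.
Government spending = 39 × 169 = 6591.
DWL = ½ × 39 × (169 − 143) = 507; fraction = 507 / 6591 = 1/13.

DWL / government spending = 1/13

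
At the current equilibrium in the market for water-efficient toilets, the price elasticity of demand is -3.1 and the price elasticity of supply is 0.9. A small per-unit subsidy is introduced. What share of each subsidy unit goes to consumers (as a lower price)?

Consumer share = 0.225

For a small subsidy around the equilibrium, the benefit split depends on the relative slopes, which at a point are proportional to the elasticities.
Buyer share = εs/(εs + |εd|) = 0.9/(0.9 + 3.1) = 0.225; seller share = |εd|/(εs + |εd|) = 0.775.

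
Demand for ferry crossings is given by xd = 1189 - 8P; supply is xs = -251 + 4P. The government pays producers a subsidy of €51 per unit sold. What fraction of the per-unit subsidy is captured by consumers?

Consumer share = 1/3

Pre-subsidy: 1189 - 8P = -251 + 4P gives P* = 120, x* = 229.
With the subsidy, sellers receive Ps = Pb + 51 for each unit, where Pb is the price buyers pay.
Supply in terms of Pb becomes xs = -251 + 4(Pb + 51) = -47 + 4Pb. Setting this equal to demand: 1189 - 8Pb = -47 + 4Pb, so Pb = 103.
Sellers receive Ps = 103 + 51 = 154; x' = 1189 − 8·103 = 365.
Buyers' price falls by P* − Pb = 120 − 103 = 17; sellers' price rises by Ps − P* = 154 − 120 = 34.
So consumers capture 17/51 = 1/3 of each unit of subsidy.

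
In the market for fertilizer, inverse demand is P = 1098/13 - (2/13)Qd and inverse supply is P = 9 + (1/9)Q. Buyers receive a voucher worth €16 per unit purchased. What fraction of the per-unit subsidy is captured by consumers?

Pre-subsidy: 1098/13 - (2/13)Q = 9 + (1/9)Q gives Q* = 8829/31 and P* = 1260/31.
With the rebate, buyers effectively pay Pb = Ps − 16, where Ps is the price sellers receive.
On the curves, Pb = 1098/13 - (2/13)Q and Ps = 9 + (1/9)Q; the wedge Ps − Pb = 16 gives 9 + (1/9)Q − (1098/13 - (2/13)Q) = 16, so Q' = 10701/31.
Then Pb = 1098/13 − (2/13)·(10701/31) = 972/31 and Ps = 9 + (1/9)·(10701/31) = 1468/31.
Buyers' price falls by P* − Pb = 1260/31 − 972/31 = 288/31; sellers' price rises by Ps − P* = 1468/31 − 1260/31 = 208/31.
So consumers capture (288/31)/16 = 18/31 of each unit of subsidy.

Consumer share = 18/31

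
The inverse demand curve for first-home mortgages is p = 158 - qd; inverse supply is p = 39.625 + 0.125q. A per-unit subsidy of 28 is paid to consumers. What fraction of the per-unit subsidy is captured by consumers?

Consumer share = 8/9

Pre-subsidy: 158 - q = 39.625 + 0.125q gives q* = 947/9 and p* = 475/9.
With the rebate, buyers effectively pay pb = ps − 28, where ps is the price sellers receive.
On the curves, pb = 158 - q and ps = 39.625 + 0.125q; the wedge ps − pb = 28 gives 39.625 + 0.125q − (158 - q) = 28, so q' = 1171/9.
Then pb = 158 − 1·(1171/9) = 251/9 and ps = 39.625 + 0.125·(1171/9) = 503/9.
Buyers' price falls by p* − pb = 475/9 − 251/9 = 224/9; sellers' price rises by ps − p* = 503/9 − 475/9 = 28/9.
So consumers capture (224/9)/28 = 8/9 of each unit of subsidy.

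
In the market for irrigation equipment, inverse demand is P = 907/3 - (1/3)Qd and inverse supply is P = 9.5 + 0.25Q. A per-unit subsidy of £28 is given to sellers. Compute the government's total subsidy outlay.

Pre-subsidy: 907/3 - (1/3)Q = 9.5 + 0.25Q gives Q* = 502 and P* = 135.
With the subsidy, sellers receive Ps = Pb + 28 for each unit, where Pb is the price buyers pay.
On the curves, Pb = 907/3 - (1/3)Q and Ps = 9.5 + 0.25Q; the wedge Ps − Pb = 28 gives 9.5 + 0.25Q − (907/3 - (1/3)Q) = 28, so Q' = 550.
Then Pb = 907/3 − (1/3)·550 = 119 and Ps = 9.5 + 0.25·550 = 147.
Government outlay = subsidy × quantity = 28 × 550 = 15400.

Government cost = £15400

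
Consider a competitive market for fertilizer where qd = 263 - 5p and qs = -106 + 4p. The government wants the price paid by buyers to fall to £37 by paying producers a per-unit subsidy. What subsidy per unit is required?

At a buyer price of 37, quantity demanded is 263 − 5·37 = 78.
Sellers supply 78 only when they receive ps with -106 + 4·ps = 78, i.e. ps = 46.
s = ps − pb = 46 − 37 = 9.

Required subsidy s = £9 per unit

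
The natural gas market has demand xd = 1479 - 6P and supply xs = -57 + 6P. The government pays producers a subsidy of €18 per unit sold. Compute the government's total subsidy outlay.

Government cost = €13770

Pre-subsidy: 1479 - 6P = -57 + 6P gives P* = 128, x* = 711.
With the subsidy, sellers receive Ps = Pb + 18 for each unit, where Pb is the price buyers pay.
Supply in terms of Pb becomes xs = -57 + 6(Pb + 18) = 51 + 6Pb. Setting this equal to demand: 1479 - 6Pb = 51 + 6Pb, so Pb = 119.
Sellers receive Ps = 119 + 18 = 137; x' = 1479 − 6·119 = 765.
Government outlay = subsidy × quantity = 18 × 765 = 13770.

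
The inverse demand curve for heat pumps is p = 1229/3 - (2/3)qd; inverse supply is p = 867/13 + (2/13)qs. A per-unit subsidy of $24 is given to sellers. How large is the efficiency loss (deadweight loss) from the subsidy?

Pre-subsidy: 1229/3 - (2/3)q = 867/13 + (2/13)q gives q* = 418 and p* = 131.
With the subsidy, sellers receive ps = pb + 24 for each unit, where pb is the price buyers pay.
On the curves, pb = 1229/3 - (2/3)q and ps = 867/13 + (2/13)q; the wedge ps − pb = 24 gives 867/13 + (2/13)q − (1229/3 - (2/3)q) = 24, so q' = 447.25.
Then pb = 1229/3 − (2/3)·447.25 = 111.5 and ps = 867/13 + (2/13)·447.25 = 135.5.
The subsidy expands output by 447.25 − 418 = 29.25 past the efficient level; on those units the gap between marginal cost and willingness to pay runs from 0 up to 24.
DWL = ½ × 24 × 29.25 = 351.

Deadweight loss = $351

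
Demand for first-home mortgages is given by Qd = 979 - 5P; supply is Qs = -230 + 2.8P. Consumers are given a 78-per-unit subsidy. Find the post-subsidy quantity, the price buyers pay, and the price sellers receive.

Q' = 344; buyers pay 127; sellers receive 205

Pre-subsidy: 979 - 5P = -230 + 2.8P gives P* = 155, Q* = 204.
With the rebate, buyers effectively pay Pb = Ps − 78, where Ps is the price sellers receive.
Demand in terms of Ps becomes Qd = 979 − 5(Ps − 78) = 1369 - 5Ps. Setting this equal to supply: 1369 - 5Ps = -230 + 2.8Ps, so Ps = 205.
Buyers pay Pb = 205 − 78 = 127; Q' = -230 + 2.8·205 = 344.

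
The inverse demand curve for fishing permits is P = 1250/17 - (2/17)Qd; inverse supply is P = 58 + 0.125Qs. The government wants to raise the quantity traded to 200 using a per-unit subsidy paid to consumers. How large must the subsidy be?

At Q = 200, from the demand curve buyers pay Pb = 1250/17 − (2/17)·200 = 50; from the supply curve sellers need Ps = 58 + 0.125·200 = 83.
The subsidy must fill the gap: s = Ps − Pb = 83 − 50 = 33.

Required subsidy s = 33 per unit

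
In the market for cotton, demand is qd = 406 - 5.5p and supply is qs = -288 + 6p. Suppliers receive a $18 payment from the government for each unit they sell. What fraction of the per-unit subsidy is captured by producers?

Pre-subsidy: 406 - 5.5p = -288 + 6p gives p* = 1388/23, q* = 1704/23.
With the subsidy, sellers receive ps = pb + 18 for each unit, where pb is the price buyers pay.
Supply in terms of pb becomes qs = -288 + 6(pb + 18) = -180 + 6pb. Setting this equal to demand: 406 - 5.5pb = -180 + 6pb, so pb = 1172/23.
Sellers receive ps = 1172/23 + 18 = 1586/23; q' = 406 − 5.5·(1172/23) = 2892/23.
Buyers' price falls by p* − pb = 1388/23 − 1172/23 = 216/23; sellers' price rises by ps − p* = 1586/23 − 1388/23 = 198/23.
So producers capture (198/23)/18 = 11/23 of each unit of subsidy.

Producer share = 11/23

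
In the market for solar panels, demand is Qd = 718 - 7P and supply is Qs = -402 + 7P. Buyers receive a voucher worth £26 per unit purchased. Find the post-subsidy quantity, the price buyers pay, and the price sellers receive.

Pre-subsidy: 718 - 7P = -402 + 7P gives P* = 80, Q* = 158.
With the rebate, buyers effectively pay Pb = Ps − 26, where Ps is the price sellers receive.
Demand in terms of Ps becomes Qd = 718 − 7(Ps − 26) = 900 - 7Ps. Setting this equal to supply: 900 - 7Ps = -402 + 7Ps, so Ps = 93.
Buyers pay Pb = 93 − 26 = 67; Q' = -402 + 7·93 = 249.

Q' = 249; buyers pay £67; sellers receive £93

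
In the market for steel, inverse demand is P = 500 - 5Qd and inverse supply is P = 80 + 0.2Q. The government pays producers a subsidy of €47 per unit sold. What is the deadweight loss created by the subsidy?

Pre-subsidy: 500 - 5Q = 80 + 0.2Q gives Q* = 1050/13 and P* = 1250/13.
With the subsidy, sellers receive Ps = Pb + 47 for each unit, where Pb is the price buyers pay.
On the curves, Pb = 500 - 5Q and Ps = 80 + 0.2Q; the wedge Ps − Pb = 47 gives 80 + 0.2Q − (500 - 5Q) = 47, so Q' = 2335/26.
Then Pb = 500 − 5·(2335/26) = 1325/26 and Ps = 80 + 0.2·(2335/26) = 2547/26.
The subsidy expands output by 2335/26 − 1050/13 = 235/26 past the efficient level; on those units the gap between marginal cost and willingness to pay runs from 0 up to 47.
DWL = ½ × 47 × 235/26 = 11045/52.

Deadweight loss = 11045/52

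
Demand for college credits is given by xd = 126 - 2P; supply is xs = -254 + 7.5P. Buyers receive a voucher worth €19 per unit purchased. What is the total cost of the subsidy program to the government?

Pre-subsidy: 126 - 2P = -254 + 7.5P gives P* = 40, x* = 46.
With the rebate, buyers effectively pay Pb = Ps − 19, where Ps is the price sellers receive.
Demand in terms of Ps becomes xd = 126 − 2(Ps − 19) = 164 - 2Ps. Setting this equal to supply: 164 - 2Ps = -254 + 7.5Ps, so Ps = 44.
Buyers pay Pb = 44 − 19 = 25; x' = -254 + 7.5·44 = 76.
Government outlay = subsidy × quantity = 19 × 76 = 1444.

Government cost = €1444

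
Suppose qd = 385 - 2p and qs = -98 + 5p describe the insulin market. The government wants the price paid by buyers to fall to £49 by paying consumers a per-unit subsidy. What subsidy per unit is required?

At a buyer price of 49, quantity demanded is 385 − 2·49 = 287.
Sellers supply 287 only when they receive ps with -98 + 5·ps = 287, i.e. ps = 77.
s = ps − pb = 77 − 49 = 28.

Required subsidy s = £28 per unit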